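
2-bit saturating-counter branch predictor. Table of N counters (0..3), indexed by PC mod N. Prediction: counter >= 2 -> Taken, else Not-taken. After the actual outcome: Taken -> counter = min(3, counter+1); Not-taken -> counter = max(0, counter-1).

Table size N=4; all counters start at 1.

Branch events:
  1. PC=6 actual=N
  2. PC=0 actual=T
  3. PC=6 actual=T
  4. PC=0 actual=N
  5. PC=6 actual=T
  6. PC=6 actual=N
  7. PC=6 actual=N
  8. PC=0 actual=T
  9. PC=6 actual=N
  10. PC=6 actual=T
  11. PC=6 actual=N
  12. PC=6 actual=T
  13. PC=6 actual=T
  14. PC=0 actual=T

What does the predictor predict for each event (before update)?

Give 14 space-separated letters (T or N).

Ev 1: PC=6 idx=2 pred=N actual=N -> ctr[2]=0
Ev 2: PC=0 idx=0 pred=N actual=T -> ctr[0]=2
Ev 3: PC=6 idx=2 pred=N actual=T -> ctr[2]=1
Ev 4: PC=0 idx=0 pred=T actual=N -> ctr[0]=1
Ev 5: PC=6 idx=2 pred=N actual=T -> ctr[2]=2
Ev 6: PC=6 idx=2 pred=T actual=N -> ctr[2]=1
Ev 7: PC=6 idx=2 pred=N actual=N -> ctr[2]=0
Ev 8: PC=0 idx=0 pred=N actual=T -> ctr[0]=2
Ev 9: PC=6 idx=2 pred=N actual=N -> ctr[2]=0
Ev 10: PC=6 idx=2 pred=N actual=T -> ctr[2]=1
Ev 11: PC=6 idx=2 pred=N actual=N -> ctr[2]=0
Ev 12: PC=6 idx=2 pred=N actual=T -> ctr[2]=1
Ev 13: PC=6 idx=2 pred=N actual=T -> ctr[2]=2
Ev 14: PC=0 idx=0 pred=T actual=T -> ctr[0]=3

Answer: N N N T N T N N N N N N N T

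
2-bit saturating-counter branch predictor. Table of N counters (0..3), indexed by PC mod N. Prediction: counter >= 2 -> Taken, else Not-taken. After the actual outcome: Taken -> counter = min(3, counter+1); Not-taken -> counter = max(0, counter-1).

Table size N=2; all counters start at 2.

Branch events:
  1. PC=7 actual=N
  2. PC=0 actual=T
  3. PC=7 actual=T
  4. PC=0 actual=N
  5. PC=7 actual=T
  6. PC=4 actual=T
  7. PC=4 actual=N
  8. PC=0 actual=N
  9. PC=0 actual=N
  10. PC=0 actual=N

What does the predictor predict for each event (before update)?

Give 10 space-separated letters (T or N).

Ev 1: PC=7 idx=1 pred=T actual=N -> ctr[1]=1
Ev 2: PC=0 idx=0 pred=T actual=T -> ctr[0]=3
Ev 3: PC=7 idx=1 pred=N actual=T -> ctr[1]=2
Ev 4: PC=0 idx=0 pred=T actual=N -> ctr[0]=2
Ev 5: PC=7 idx=1 pred=T actual=T -> ctr[1]=3
Ev 6: PC=4 idx=0 pred=T actual=T -> ctr[0]=3
Ev 7: PC=4 idx=0 pred=T actual=N -> ctr[0]=2
Ev 8: PC=0 idx=0 pred=T actual=N -> ctr[0]=1
Ev 9: PC=0 idx=0 pred=N actual=N -> ctr[0]=0
Ev 10: PC=0 idx=0 pred=N actual=N -> ctr[0]=0

Answer: T T N T T T T T N N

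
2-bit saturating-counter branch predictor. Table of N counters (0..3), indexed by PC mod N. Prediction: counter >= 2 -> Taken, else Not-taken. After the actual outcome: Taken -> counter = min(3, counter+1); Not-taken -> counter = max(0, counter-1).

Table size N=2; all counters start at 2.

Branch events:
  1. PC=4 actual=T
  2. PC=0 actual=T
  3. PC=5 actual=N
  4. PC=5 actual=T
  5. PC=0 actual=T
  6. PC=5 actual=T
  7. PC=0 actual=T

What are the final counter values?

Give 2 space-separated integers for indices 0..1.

Ev 1: PC=4 idx=0 pred=T actual=T -> ctr[0]=3
Ev 2: PC=0 idx=0 pred=T actual=T -> ctr[0]=3
Ev 3: PC=5 idx=1 pred=T actual=N -> ctr[1]=1
Ev 4: PC=5 idx=1 pred=N actual=T -> ctr[1]=2
Ev 5: PC=0 idx=0 pred=T actual=T -> ctr[0]=3
Ev 6: PC=5 idx=1 pred=T actual=T -> ctr[1]=3
Ev 7: PC=0 idx=0 pred=T actual=T -> ctr[0]=3

Answer: 3 3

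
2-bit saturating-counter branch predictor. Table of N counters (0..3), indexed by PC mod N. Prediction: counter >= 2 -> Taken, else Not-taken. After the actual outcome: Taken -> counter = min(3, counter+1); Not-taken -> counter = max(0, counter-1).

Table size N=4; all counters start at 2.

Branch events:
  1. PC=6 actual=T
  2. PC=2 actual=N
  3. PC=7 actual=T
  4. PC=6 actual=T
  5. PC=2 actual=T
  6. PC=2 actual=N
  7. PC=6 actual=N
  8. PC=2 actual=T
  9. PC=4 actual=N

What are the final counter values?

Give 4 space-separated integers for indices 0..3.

Ev 1: PC=6 idx=2 pred=T actual=T -> ctr[2]=3
Ev 2: PC=2 idx=2 pred=T actual=N -> ctr[2]=2
Ev 3: PC=7 idx=3 pred=T actual=T -> ctr[3]=3
Ev 4: PC=6 idx=2 pred=T actual=T -> ctr[2]=3
Ev 5: PC=2 idx=2 pred=T actual=T -> ctr[2]=3
Ev 6: PC=2 idx=2 pred=T actual=N -> ctr[2]=2
Ev 7: PC=6 idx=2 pred=T actual=N -> ctr[2]=1
Ev 8: PC=2 idx=2 pred=N actual=T -> ctr[2]=2
Ev 9: PC=4 idx=0 pred=T actual=N -> ctr[0]=1

Answer: 1 2 2 3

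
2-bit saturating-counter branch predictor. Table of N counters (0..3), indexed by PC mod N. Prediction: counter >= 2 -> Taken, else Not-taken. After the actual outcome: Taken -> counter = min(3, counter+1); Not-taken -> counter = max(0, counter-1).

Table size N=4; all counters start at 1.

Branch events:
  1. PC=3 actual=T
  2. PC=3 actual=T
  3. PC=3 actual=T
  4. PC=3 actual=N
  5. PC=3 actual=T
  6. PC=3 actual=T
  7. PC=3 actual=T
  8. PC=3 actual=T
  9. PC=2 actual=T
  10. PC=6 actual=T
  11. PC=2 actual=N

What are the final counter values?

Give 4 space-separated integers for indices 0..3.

Ev 1: PC=3 idx=3 pred=N actual=T -> ctr[3]=2
Ev 2: PC=3 idx=3 pred=T actual=T -> ctr[3]=3
Ev 3: PC=3 idx=3 pred=T actual=T -> ctr[3]=3
Ev 4: PC=3 idx=3 pred=T actual=N -> ctr[3]=2
Ev 5: PC=3 idx=3 pred=T actual=T -> ctr[3]=3
Ev 6: PC=3 idx=3 pred=T actual=T -> ctr[3]=3
Ev 7: PC=3 idx=3 pred=T actual=T -> ctr[3]=3
Ev 8: PC=3 idx=3 pred=T actual=T -> ctr[3]=3
Ev 9: PC=2 idx=2 pred=N actual=T -> ctr[2]=2
Ev 10: PC=6 idx=2 pred=T actual=T -> ctr[2]=3
Ev 11: PC=2 idx=2 pred=T actual=N -> ctr[2]=2

Answer: 1 1 2 3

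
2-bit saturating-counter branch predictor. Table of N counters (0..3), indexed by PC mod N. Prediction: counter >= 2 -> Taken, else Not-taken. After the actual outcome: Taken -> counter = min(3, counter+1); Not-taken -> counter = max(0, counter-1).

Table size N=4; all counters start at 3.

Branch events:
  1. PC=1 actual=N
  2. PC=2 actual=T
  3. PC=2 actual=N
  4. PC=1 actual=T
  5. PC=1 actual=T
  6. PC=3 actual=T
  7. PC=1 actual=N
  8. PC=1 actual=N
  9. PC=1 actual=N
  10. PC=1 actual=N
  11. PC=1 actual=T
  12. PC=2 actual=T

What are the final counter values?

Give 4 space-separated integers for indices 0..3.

Ev 1: PC=1 idx=1 pred=T actual=N -> ctr[1]=2
Ev 2: PC=2 idx=2 pred=T actual=T -> ctr[2]=3
Ev 3: PC=2 idx=2 pred=T actual=N -> ctr[2]=2
Ev 4: PC=1 idx=1 pred=T actual=T -> ctr[1]=3
Ev 5: PC=1 idx=1 pred=T actual=T -> ctr[1]=3
Ev 6: PC=3 idx=3 pred=T actual=T -> ctr[3]=3
Ev 7: PC=1 idx=1 pred=T actual=N -> ctr[1]=2
Ev 8: PC=1 idx=1 pred=T actual=N -> ctr[1]=1
Ev 9: PC=1 idx=1 pred=N actual=N -> ctr[1]=0
Ev 10: PC=1 idx=1 pred=N actual=N -> ctr[1]=0
Ev 11: PC=1 idx=1 pred=N actual=T -> ctr[1]=1
Ev 12: PC=2 idx=2 pred=T actual=T -> ctr[2]=3

Answer: 3 1 3 3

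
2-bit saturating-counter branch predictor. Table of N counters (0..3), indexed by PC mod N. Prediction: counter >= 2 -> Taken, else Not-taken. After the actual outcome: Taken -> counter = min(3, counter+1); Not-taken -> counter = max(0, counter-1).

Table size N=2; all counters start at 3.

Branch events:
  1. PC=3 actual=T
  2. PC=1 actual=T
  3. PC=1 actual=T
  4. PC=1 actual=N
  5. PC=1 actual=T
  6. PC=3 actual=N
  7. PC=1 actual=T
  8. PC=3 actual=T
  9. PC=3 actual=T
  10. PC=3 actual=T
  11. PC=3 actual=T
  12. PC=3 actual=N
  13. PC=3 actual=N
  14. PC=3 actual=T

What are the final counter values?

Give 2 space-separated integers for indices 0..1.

Answer: 3 2

Derivation:
Ev 1: PC=3 idx=1 pred=T actual=T -> ctr[1]=3
Ev 2: PC=1 idx=1 pred=T actual=T -> ctr[1]=3
Ev 3: PC=1 idx=1 pred=T actual=T -> ctr[1]=3
Ev 4: PC=1 idx=1 pred=T actual=N -> ctr[1]=2
Ev 5: PC=1 idx=1 pred=T actual=T -> ctr[1]=3
Ev 6: PC=3 idx=1 pred=T actual=N -> ctr[1]=2
Ev 7: PC=1 idx=1 pred=T actual=T -> ctr[1]=3
Ev 8: PC=3 idx=1 pred=T actual=T -> ctr[1]=3
Ev 9: PC=3 idx=1 pred=T actual=T -> ctr[1]=3
Ev 10: PC=3 idx=1 pred=T actual=T -> ctr[1]=3
Ev 11: PC=3 idx=1 pred=T actual=T -> ctr[1]=3
Ev 12: PC=3 idx=1 pred=T actual=N -> ctr[1]=2
Ev 13: PC=3 idx=1 pred=T actual=N -> ctr[1]=1
Ev 14: PC=3 idx=1 pred=N actual=T -> ctr[1]=2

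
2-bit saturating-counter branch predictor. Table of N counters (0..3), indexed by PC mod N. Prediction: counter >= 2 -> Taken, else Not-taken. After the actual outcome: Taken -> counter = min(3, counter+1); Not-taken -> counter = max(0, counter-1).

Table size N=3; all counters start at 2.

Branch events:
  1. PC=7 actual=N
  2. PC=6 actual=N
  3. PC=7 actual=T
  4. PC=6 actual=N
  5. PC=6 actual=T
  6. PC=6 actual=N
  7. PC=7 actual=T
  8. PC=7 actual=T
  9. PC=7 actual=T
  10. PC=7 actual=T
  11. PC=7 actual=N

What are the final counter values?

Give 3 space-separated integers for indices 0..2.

Answer: 0 2 2

Derivation:
Ev 1: PC=7 idx=1 pred=T actual=N -> ctr[1]=1
Ev 2: PC=6 idx=0 pred=T actual=N -> ctr[0]=1
Ev 3: PC=7 idx=1 pred=N actual=T -> ctr[1]=2
Ev 4: PC=6 idx=0 pred=N actual=N -> ctr[0]=0
Ev 5: PC=6 idx=0 pred=N actual=T -> ctr[0]=1
Ev 6: PC=6 idx=0 pred=N actual=N -> ctr[0]=0
Ev 7: PC=7 idx=1 pred=T actual=T -> ctr[1]=3
Ev 8: PC=7 idx=1 pred=T actual=T -> ctr[1]=3
Ev 9: PC=7 idx=1 pred=T actual=T -> ctr[1]=3
Ev 10: PC=7 idx=1 pred=T actual=T -> ctr[1]=3
Ev 11: PC=7 idx=1 pred=T actual=N -> ctr[1]=2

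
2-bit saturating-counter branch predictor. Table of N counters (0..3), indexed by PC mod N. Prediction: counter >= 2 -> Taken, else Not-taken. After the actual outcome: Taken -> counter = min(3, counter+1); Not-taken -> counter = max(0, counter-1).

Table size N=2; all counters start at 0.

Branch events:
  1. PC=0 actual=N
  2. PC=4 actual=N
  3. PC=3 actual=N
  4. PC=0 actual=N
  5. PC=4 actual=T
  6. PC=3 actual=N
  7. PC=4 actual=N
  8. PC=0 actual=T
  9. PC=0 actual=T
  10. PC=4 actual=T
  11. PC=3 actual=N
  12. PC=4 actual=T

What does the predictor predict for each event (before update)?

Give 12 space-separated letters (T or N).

Ev 1: PC=0 idx=0 pred=N actual=N -> ctr[0]=0
Ev 2: PC=4 idx=0 pred=N actual=N -> ctr[0]=0
Ev 3: PC=3 idx=1 pred=N actual=N -> ctr[1]=0
Ev 4: PC=0 idx=0 pred=N actual=N -> ctr[0]=0
Ev 5: PC=4 idx=0 pred=N actual=T -> ctr[0]=1
Ev 6: PC=3 idx=1 pred=N actual=N -> ctr[1]=0
Ev 7: PC=4 idx=0 pred=N actual=N -> ctr[0]=0
Ev 8: PC=0 idx=0 pred=N actual=T -> ctr[0]=1
Ev 9: PC=0 idx=0 pred=N actual=T -> ctr[0]=2
Ev 10: PC=4 idx=0 pred=T actual=T -> ctr[0]=3
Ev 11: PC=3 idx=1 pred=N actual=N -> ctr[1]=0
Ev 12: PC=4 idx=0 pred=T actual=T -> ctr[0]=3

Answer: N N N N N N N N N T N T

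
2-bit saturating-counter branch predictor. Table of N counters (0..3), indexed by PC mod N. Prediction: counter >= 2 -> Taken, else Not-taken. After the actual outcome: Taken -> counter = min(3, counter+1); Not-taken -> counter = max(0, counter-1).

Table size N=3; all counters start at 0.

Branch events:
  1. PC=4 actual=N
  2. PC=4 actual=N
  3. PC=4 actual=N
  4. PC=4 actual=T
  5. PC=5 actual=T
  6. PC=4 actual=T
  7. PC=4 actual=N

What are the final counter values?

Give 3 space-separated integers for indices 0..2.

Answer: 0 1 1

Derivation:
Ev 1: PC=4 idx=1 pred=N actual=N -> ctr[1]=0
Ev 2: PC=4 idx=1 pred=N actual=N -> ctr[1]=0
Ev 3: PC=4 idx=1 pred=N actual=N -> ctr[1]=0
Ev 4: PC=4 idx=1 pred=N actual=T -> ctr[1]=1
Ev 5: PC=5 idx=2 pred=N actual=T -> ctr[2]=1
Ev 6: PC=4 idx=1 pred=N actual=T -> ctr[1]=2
Ev 7: PC=4 idx=1 pred=T actual=N -> ctr[1]=1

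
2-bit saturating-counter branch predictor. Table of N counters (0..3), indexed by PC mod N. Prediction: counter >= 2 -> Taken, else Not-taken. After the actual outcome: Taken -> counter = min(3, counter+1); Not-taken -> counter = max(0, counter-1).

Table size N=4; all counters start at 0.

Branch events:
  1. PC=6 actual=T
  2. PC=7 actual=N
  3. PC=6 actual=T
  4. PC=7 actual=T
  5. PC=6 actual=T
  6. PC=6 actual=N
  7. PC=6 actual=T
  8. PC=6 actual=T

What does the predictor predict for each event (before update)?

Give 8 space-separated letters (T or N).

Answer: N N N N T T T T

Derivation:
Ev 1: PC=6 idx=2 pred=N actual=T -> ctr[2]=1
Ev 2: PC=7 idx=3 pred=N actual=N -> ctr[3]=0
Ev 3: PC=6 idx=2 pred=N actual=T -> ctr[2]=2
Ev 4: PC=7 idx=3 pred=N actual=T -> ctr[3]=1
Ev 5: PC=6 idx=2 pred=T actual=T -> ctr[2]=3
Ev 6: PC=6 idx=2 pred=T actual=N -> ctr[2]=2
Ev 7: PC=6 idx=2 pred=T actual=T -> ctr[2]=3
Ev 8: PC=6 idx=2 pred=T actual=T -> ctr[2]=3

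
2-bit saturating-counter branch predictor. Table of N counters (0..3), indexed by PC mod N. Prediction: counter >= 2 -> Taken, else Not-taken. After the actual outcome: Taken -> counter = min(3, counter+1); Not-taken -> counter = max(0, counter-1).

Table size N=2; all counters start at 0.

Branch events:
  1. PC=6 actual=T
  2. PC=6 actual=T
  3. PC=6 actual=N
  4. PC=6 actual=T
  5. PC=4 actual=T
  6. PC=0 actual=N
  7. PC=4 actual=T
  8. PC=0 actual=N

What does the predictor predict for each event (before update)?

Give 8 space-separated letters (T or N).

Ev 1: PC=6 idx=0 pred=N actual=T -> ctr[0]=1
Ev 2: PC=6 idx=0 pred=N actual=T -> ctr[0]=2
Ev 3: PC=6 idx=0 pred=T actual=N -> ctr[0]=1
Ev 4: PC=6 idx=0 pred=N actual=T -> ctr[0]=2
Ev 5: PC=4 idx=0 pred=T actual=T -> ctr[0]=3
Ev 6: PC=0 idx=0 pred=T actual=N -> ctr[0]=2
Ev 7: PC=4 idx=0 pred=T actual=T -> ctr[0]=3
Ev 8: PC=0 idx=0 pred=T actual=N -> ctr[0]=2

Answer: N N T N T T T T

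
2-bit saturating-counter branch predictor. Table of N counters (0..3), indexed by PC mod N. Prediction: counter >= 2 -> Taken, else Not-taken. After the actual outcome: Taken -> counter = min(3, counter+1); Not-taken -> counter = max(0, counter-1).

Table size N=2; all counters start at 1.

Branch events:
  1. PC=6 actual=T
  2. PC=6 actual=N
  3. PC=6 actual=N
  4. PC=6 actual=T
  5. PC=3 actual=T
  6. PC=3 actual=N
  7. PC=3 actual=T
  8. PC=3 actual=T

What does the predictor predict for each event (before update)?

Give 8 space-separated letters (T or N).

Ev 1: PC=6 idx=0 pred=N actual=T -> ctr[0]=2
Ev 2: PC=6 idx=0 pred=T actual=N -> ctr[0]=1
Ev 3: PC=6 idx=0 pred=N actual=N -> ctr[0]=0
Ev 4: PC=6 idx=0 pred=N actual=T -> ctr[0]=1
Ev 5: PC=3 idx=1 pred=N actual=T -> ctr[1]=2
Ev 6: PC=3 idx=1 pred=T actual=N -> ctr[1]=1
Ev 7: PC=3 idx=1 pred=N actual=T -> ctr[1]=2
Ev 8: PC=3 idx=1 pred=T actual=T -> ctr[1]=3

Answer: N T N N N T N T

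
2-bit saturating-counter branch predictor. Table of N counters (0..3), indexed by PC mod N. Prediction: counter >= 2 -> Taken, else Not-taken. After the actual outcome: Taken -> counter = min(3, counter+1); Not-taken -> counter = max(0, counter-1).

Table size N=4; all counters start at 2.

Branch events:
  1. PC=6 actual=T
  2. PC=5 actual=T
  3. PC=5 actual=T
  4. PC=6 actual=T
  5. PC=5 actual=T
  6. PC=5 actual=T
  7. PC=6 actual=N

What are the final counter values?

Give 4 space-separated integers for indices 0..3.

Answer: 2 3 2 2

Derivation:
Ev 1: PC=6 idx=2 pred=T actual=T -> ctr[2]=3
Ev 2: PC=5 idx=1 pred=T actual=T -> ctr[1]=3
Ev 3: PC=5 idx=1 pred=T actual=T -> ctr[1]=3
Ev 4: PC=6 idx=2 pred=T actual=T -> ctr[2]=3
Ev 5: PC=5 idx=1 pred=T actual=T -> ctr[1]=3
Ev 6: PC=5 idx=1 pred=T actual=T -> ctr[1]=3
Ev 7: PC=6 idx=2 pred=T actual=N -> ctr[2]=2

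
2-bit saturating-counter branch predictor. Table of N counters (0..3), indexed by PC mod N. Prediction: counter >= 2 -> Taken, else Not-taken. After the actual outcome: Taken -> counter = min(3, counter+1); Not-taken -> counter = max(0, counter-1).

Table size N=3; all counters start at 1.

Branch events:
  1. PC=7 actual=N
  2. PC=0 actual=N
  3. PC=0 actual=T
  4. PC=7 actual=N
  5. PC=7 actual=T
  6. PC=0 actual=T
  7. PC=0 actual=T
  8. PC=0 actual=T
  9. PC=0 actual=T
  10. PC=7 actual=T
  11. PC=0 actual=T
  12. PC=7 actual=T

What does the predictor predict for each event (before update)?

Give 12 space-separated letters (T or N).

Answer: N N N N N N T T T N T T

Derivation:
Ev 1: PC=7 idx=1 pred=N actual=N -> ctr[1]=0
Ev 2: PC=0 idx=0 pred=N actual=N -> ctr[0]=0
Ev 3: PC=0 idx=0 pred=N actual=T -> ctr[0]=1
Ev 4: PC=7 idx=1 pred=N actual=N -> ctr[1]=0
Ev 5: PC=7 idx=1 pred=N actual=T -> ctr[1]=1
Ev 6: PC=0 idx=0 pred=N actual=T -> ctr[0]=2
Ev 7: PC=0 idx=0 pred=T actual=T -> ctr[0]=3
Ev 8: PC=0 idx=0 pred=T actual=T -> ctr[0]=3
Ev 9: PC=0 idx=0 pred=T actual=T -> ctr[0]=3
Ev 10: PC=7 idx=1 pred=N actual=T -> ctr[1]=2
Ev 11: PC=0 idx=0 pred=T actual=T -> ctr[0]=3
Ev 12: PC=7 idx=1 pred=T actual=T -> ctr[1]=3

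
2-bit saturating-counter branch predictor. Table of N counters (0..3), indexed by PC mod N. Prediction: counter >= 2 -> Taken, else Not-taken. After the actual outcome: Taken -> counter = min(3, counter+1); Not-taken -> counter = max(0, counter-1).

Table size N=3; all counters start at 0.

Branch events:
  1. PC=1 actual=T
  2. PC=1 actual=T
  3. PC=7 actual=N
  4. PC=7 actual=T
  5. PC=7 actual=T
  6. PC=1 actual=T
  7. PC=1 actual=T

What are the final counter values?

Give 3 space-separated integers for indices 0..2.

Answer: 0 3 0

Derivation:
Ev 1: PC=1 idx=1 pred=N actual=T -> ctr[1]=1
Ev 2: PC=1 idx=1 pred=N actual=T -> ctr[1]=2
Ev 3: PC=7 idx=1 pred=T actual=N -> ctr[1]=1
Ev 4: PC=7 idx=1 pred=N actual=T -> ctr[1]=2
Ev 5: PC=7 idx=1 pred=T actual=T -> ctr[1]=3
Ev 6: PC=1 idx=1 pred=T actual=T -> ctr[1]=3
Ev 7: PC=1 idx=1 pred=T actual=T -> ctr[1]=3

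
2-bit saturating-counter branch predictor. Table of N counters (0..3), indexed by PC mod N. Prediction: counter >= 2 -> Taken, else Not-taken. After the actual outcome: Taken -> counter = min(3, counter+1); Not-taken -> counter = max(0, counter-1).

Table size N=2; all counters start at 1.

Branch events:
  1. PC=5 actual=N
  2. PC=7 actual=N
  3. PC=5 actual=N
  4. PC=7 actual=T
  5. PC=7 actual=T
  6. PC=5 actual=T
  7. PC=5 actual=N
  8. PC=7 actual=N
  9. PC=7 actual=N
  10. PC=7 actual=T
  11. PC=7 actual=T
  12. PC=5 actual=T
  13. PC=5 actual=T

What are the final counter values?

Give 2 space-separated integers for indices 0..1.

Answer: 1 3

Derivation:
Ev 1: PC=5 idx=1 pred=N actual=N -> ctr[1]=0
Ev 2: PC=7 idx=1 pred=N actual=N -> ctr[1]=0
Ev 3: PC=5 idx=1 pred=N actual=N -> ctr[1]=0
Ev 4: PC=7 idx=1 pred=N actual=T -> ctr[1]=1
Ev 5: PC=7 idx=1 pred=N actual=T -> ctr[1]=2
Ev 6: PC=5 idx=1 pred=T actual=T -> ctr[1]=3
Ev 7: PC=5 idx=1 pred=T actual=N -> ctr[1]=2
Ev 8: PC=7 idx=1 pred=T actual=N -> ctr[1]=1
Ev 9: PC=7 idx=1 pred=N actual=N -> ctr[1]=0
Ev 10: PC=7 idx=1 pred=N actual=T -> ctr[1]=1
Ev 11: PC=7 idx=1 pred=N actual=T -> ctr[1]=2
Ev 12: PC=5 idx=1 pred=T actual=T -> ctr[1]=3
Ev 13: PC=5 idx=1 pred=T actual=T -> ctr[1]=3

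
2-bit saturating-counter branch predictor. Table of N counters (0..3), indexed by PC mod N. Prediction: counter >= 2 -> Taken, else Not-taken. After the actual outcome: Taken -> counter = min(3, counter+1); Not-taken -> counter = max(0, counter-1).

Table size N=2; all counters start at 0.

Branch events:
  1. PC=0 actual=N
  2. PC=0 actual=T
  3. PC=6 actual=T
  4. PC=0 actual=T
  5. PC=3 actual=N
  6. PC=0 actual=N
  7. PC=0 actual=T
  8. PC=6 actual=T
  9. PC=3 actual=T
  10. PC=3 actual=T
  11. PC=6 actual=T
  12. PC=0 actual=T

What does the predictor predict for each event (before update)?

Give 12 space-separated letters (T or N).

Ev 1: PC=0 idx=0 pred=N actual=N -> ctr[0]=0
Ev 2: PC=0 idx=0 pred=N actual=T -> ctr[0]=1
Ev 3: PC=6 idx=0 pred=N actual=T -> ctr[0]=2
Ev 4: PC=0 idx=0 pred=T actual=T -> ctr[0]=3
Ev 5: PC=3 idx=1 pred=N actual=N -> ctr[1]=0
Ev 6: PC=0 idx=0 pred=T actual=N -> ctr[0]=2
Ev 7: PC=0 idx=0 pred=T actual=T -> ctr[0]=3
Ev 8: PC=6 idx=0 pred=T actual=T -> ctr[0]=3
Ev 9: PC=3 idx=1 pred=N actual=T -> ctr[1]=1
Ev 10: PC=3 idx=1 pred=N actual=T -> ctr[1]=2
Ev 11: PC=6 idx=0 pred=T actual=T -> ctr[0]=3
Ev 12: PC=0 idx=0 pred=T actual=T -> ctr[0]=3

Answer: N N N T N T T T N N T T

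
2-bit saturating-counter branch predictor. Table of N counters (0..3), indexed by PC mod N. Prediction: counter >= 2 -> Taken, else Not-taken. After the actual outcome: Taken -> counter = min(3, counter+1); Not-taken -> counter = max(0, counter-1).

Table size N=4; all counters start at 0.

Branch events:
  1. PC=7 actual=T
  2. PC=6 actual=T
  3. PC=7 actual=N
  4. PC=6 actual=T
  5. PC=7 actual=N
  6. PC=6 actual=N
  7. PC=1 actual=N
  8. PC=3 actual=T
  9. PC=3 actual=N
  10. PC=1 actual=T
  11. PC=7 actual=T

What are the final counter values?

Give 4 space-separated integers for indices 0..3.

Answer: 0 1 1 1

Derivation:
Ev 1: PC=7 idx=3 pred=N actual=T -> ctr[3]=1
Ev 2: PC=6 idx=2 pred=N actual=T -> ctr[2]=1
Ev 3: PC=7 idx=3 pred=N actual=N -> ctr[3]=0
Ev 4: PC=6 idx=2 pred=N actual=T -> ctr[2]=2
Ev 5: PC=7 idx=3 pred=N actual=N -> ctr[3]=0
Ev 6: PC=6 idx=2 pred=T actual=N -> ctr[2]=1
Ev 7: PC=1 idx=1 pred=N actual=N -> ctr[1]=0
Ev 8: PC=3 idx=3 pred=N actual=T -> ctr[3]=1
Ev 9: PC=3 idx=3 pred=N actual=N -> ctr[3]=0
Ev 10: PC=1 idx=1 pred=N actual=T -> ctr[1]=1
Ev 11: PC=7 idx=3 pred=N actual=T -> ctr[3]=1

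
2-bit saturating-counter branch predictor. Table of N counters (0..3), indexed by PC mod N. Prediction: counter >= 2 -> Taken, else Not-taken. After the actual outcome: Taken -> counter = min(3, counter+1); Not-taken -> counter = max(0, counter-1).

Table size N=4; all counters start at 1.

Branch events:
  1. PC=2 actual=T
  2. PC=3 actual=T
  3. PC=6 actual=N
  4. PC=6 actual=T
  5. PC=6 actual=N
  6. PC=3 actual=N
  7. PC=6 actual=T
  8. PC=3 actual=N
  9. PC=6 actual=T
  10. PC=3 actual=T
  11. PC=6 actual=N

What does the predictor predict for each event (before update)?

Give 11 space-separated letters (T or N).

Ev 1: PC=2 idx=2 pred=N actual=T -> ctr[2]=2
Ev 2: PC=3 idx=3 pred=N actual=T -> ctr[3]=2
Ev 3: PC=6 idx=2 pred=T actual=N -> ctr[2]=1
Ev 4: PC=6 idx=2 pred=N actual=T -> ctr[2]=2
Ev 5: PC=6 idx=2 pred=T actual=N -> ctr[2]=1
Ev 6: PC=3 idx=3 pred=T actual=N -> ctr[3]=1
Ev 7: PC=6 idx=2 pred=N actual=T -> ctr[2]=2
Ev 8: PC=3 idx=3 pred=N actual=N -> ctr[3]=0
Ev 9: PC=6 idx=2 pred=T actual=T -> ctr[2]=3
Ev 10: PC=3 idx=3 pred=N actual=T -> ctr[3]=1
Ev 11: PC=6 idx=2 pred=T actual=N -> ctr[2]=2

Answer: N N T N T T N N T N T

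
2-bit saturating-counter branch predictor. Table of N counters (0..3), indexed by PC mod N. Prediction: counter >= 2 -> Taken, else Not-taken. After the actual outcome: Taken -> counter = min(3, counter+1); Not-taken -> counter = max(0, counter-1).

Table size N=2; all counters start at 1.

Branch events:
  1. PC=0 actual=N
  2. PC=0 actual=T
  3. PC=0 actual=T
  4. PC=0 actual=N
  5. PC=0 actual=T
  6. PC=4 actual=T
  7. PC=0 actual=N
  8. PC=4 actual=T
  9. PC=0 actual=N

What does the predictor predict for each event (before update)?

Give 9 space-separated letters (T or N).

Ev 1: PC=0 idx=0 pred=N actual=N -> ctr[0]=0
Ev 2: PC=0 idx=0 pred=N actual=T -> ctr[0]=1
Ev 3: PC=0 idx=0 pred=N actual=T -> ctr[0]=2
Ev 4: PC=0 idx=0 pred=T actual=N -> ctr[0]=1
Ev 5: PC=0 idx=0 pred=N actual=T -> ctr[0]=2
Ev 6: PC=4 idx=0 pred=T actual=T -> ctr[0]=3
Ev 7: PC=0 idx=0 pred=T actual=N -> ctr[0]=2
Ev 8: PC=4 idx=0 pred=T actual=T -> ctr[0]=3
Ev 9: PC=0 idx=0 pred=T actual=N -> ctr[0]=2

Answer: N N N T N T T T T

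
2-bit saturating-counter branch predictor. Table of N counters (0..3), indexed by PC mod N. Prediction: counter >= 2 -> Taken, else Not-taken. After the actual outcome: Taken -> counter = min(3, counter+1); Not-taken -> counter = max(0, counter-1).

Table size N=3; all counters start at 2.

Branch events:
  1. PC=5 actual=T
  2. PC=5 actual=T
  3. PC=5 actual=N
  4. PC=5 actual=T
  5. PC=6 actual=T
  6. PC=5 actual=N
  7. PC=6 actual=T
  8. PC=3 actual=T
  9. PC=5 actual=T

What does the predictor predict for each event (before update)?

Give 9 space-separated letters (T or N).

Answer: T T T T T T T T T

Derivation:
Ev 1: PC=5 idx=2 pred=T actual=T -> ctr[2]=3
Ev 2: PC=5 idx=2 pred=T actual=T -> ctr[2]=3
Ev 3: PC=5 idx=2 pred=T actual=N -> ctr[2]=2
Ev 4: PC=5 idx=2 pred=T actual=T -> ctr[2]=3
Ev 5: PC=6 idx=0 pred=T actual=T -> ctr[0]=3
Ev 6: PC=5 idx=2 pred=T actual=N -> ctr[2]=2
Ev 7: PC=6 idx=0 pred=T actual=T -> ctr[0]=3
Ev 8: PC=3 idx=0 pred=T actual=T -> ctr[0]=3
Ev 9: PC=5 idx=2 pred=T actual=T -> ctr[2]=3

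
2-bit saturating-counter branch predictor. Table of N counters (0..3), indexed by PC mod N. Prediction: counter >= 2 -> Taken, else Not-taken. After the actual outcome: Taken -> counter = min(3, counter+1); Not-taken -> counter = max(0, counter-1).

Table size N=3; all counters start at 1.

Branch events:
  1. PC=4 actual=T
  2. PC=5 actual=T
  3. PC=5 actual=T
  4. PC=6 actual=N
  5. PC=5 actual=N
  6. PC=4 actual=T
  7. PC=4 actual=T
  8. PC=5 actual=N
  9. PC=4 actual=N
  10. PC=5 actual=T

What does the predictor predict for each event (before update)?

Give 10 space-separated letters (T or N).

Answer: N N T N T T T T T N

Derivation:
Ev 1: PC=4 idx=1 pred=N actual=T -> ctr[1]=2
Ev 2: PC=5 idx=2 pred=N actual=T -> ctr[2]=2
Ev 3: PC=5 idx=2 pred=T actual=T -> ctr[2]=3
Ev 4: PC=6 idx=0 pred=N actual=N -> ctr[0]=0
Ev 5: PC=5 idx=2 pred=T actual=N -> ctr[2]=2
Ev 6: PC=4 idx=1 pred=T actual=T -> ctr[1]=3
Ev 7: PC=4 idx=1 pred=T actual=T -> ctr[1]=3
Ev 8: PC=5 idx=2 pred=T actual=N -> ctr[2]=1
Ev 9: PC=4 idx=1 pred=T actual=N -> ctr[1]=2
Ev 10: PC=5 idx=2 pred=N actual=T -> ctr[2]=2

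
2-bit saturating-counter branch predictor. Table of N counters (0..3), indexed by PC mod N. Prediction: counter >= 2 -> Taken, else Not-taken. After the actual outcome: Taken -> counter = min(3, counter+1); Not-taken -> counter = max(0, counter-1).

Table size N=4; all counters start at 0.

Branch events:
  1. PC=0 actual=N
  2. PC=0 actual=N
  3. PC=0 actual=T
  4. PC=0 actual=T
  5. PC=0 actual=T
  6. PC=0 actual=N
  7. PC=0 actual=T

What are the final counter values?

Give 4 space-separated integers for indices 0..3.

Ev 1: PC=0 idx=0 pred=N actual=N -> ctr[0]=0
Ev 2: PC=0 idx=0 pred=N actual=N -> ctr[0]=0
Ev 3: PC=0 idx=0 pred=N actual=T -> ctr[0]=1
Ev 4: PC=0 idx=0 pred=N actual=T -> ctr[0]=2
Ev 5: PC=0 idx=0 pred=T actual=T -> ctr[0]=3
Ev 6: PC=0 idx=0 pred=T actual=N -> ctr[0]=2
Ev 7: PC=0 idx=0 pred=T actual=T -> ctr[0]=3

Answer: 3 0 0 0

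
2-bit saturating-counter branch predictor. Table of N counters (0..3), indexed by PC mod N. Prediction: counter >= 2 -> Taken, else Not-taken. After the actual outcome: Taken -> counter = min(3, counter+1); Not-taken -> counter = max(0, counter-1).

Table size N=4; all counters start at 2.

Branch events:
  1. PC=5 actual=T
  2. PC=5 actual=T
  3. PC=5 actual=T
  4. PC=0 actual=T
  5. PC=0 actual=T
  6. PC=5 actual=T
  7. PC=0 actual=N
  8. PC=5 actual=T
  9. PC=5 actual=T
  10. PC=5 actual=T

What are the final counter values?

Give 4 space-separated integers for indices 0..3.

Answer: 2 3 2 2

Derivation:
Ev 1: PC=5 idx=1 pred=T actual=T -> ctr[1]=3
Ev 2: PC=5 idx=1 pred=T actual=T -> ctr[1]=3
Ev 3: PC=5 idx=1 pred=T actual=T -> ctr[1]=3
Ev 4: PC=0 idx=0 pred=T actual=T -> ctr[0]=3
Ev 5: PC=0 idx=0 pred=T actual=T -> ctr[0]=3
Ev 6: PC=5 idx=1 pred=T actual=T -> ctr[1]=3
Ev 7: PC=0 idx=0 pred=T actual=N -> ctr[0]=2
Ev 8: PC=5 idx=1 pred=T actual=T -> ctr[1]=3
Ev 9: PC=5 idx=1 pred=T actual=T -> ctr[1]=3
Ev 10: PC=5 idx=1 pred=T actual=T -> ctr[1]=3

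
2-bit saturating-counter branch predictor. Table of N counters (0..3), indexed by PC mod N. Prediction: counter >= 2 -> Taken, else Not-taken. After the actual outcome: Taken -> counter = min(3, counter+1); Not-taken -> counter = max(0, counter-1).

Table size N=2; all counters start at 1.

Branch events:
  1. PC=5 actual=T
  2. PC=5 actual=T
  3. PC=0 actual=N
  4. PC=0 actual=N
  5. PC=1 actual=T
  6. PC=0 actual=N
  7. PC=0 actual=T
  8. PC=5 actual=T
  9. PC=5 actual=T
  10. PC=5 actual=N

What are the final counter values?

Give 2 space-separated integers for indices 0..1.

Answer: 1 2

Derivation:
Ev 1: PC=5 idx=1 pred=N actual=T -> ctr[1]=2
Ev 2: PC=5 idx=1 pred=T actual=T -> ctr[1]=3
Ev 3: PC=0 idx=0 pred=N actual=N -> ctr[0]=0
Ev 4: PC=0 idx=0 pred=N actual=N -> ctr[0]=0
Ev 5: PC=1 idx=1 pred=T actual=T -> ctr[1]=3
Ev 6: PC=0 idx=0 pred=N actual=N -> ctr[0]=0
Ev 7: PC=0 idx=0 pred=N actual=T -> ctr[0]=1
Ev 8: PC=5 idx=1 pred=T actual=T -> ctr[1]=3
Ev 9: PC=5 idx=1 pred=T actual=T -> ctr[1]=3
Ev 10: PC=5 idx=1 pred=T actual=N -> ctr[1]=2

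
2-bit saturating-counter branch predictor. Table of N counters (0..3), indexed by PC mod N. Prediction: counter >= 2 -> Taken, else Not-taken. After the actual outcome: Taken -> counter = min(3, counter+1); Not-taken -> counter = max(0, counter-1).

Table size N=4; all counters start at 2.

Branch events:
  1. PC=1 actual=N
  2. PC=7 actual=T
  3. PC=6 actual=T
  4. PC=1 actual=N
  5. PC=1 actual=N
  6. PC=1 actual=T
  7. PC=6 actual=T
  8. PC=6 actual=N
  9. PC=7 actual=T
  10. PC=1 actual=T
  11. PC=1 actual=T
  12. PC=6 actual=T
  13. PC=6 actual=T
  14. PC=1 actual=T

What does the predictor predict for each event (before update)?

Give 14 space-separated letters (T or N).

Answer: T T T N N N T T T N T T T T

Derivation:
Ev 1: PC=1 idx=1 pred=T actual=N -> ctr[1]=1
Ev 2: PC=7 idx=3 pred=T actual=T -> ctr[3]=3
Ev 3: PC=6 idx=2 pred=T actual=T -> ctr[2]=3
Ev 4: PC=1 idx=1 pred=N actual=N -> ctr[1]=0
Ev 5: PC=1 idx=1 pred=N actual=N -> ctr[1]=0
Ev 6: PC=1 idx=1 pred=N actual=T -> ctr[1]=1
Ev 7: PC=6 idx=2 pred=T actual=T -> ctr[2]=3
Ev 8: PC=6 idx=2 pred=T actual=N -> ctr[2]=2
Ev 9: PC=7 idx=3 pred=T actual=T -> ctr[3]=3
Ev 10: PC=1 idx=1 pred=N actual=T -> ctr[1]=2
Ev 11: PC=1 idx=1 pred=T actual=T -> ctr[1]=3
Ev 12: PC=6 idx=2 pred=T actual=T -> ctr[2]=3
Ev 13: PC=6 idx=2 pred=T actual=T -> ctr[2]=3
Ev 14: PC=1 idx=1 pred=T actual=T -> ctr[1]=3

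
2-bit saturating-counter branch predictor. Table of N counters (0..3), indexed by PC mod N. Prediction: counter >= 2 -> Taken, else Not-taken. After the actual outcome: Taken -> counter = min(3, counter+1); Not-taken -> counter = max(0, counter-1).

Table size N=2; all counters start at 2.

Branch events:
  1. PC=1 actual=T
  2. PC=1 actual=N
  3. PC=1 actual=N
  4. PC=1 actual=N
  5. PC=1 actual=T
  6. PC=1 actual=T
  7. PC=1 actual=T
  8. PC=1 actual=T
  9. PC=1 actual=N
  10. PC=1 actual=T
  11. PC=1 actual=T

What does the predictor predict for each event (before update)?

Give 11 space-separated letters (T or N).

Answer: T T T N N N T T T T T

Derivation:
Ev 1: PC=1 idx=1 pred=T actual=T -> ctr[1]=3
Ev 2: PC=1 idx=1 pred=T actual=N -> ctr[1]=2
Ev 3: PC=1 idx=1 pred=T actual=N -> ctr[1]=1
Ev 4: PC=1 idx=1 pred=N actual=N -> ctr[1]=0
Ev 5: PC=1 idx=1 pred=N actual=T -> ctr[1]=1
Ev 6: PC=1 idx=1 pred=N actual=T -> ctr[1]=2
Ev 7: PC=1 idx=1 pred=T actual=T -> ctr[1]=3
Ev 8: PC=1 idx=1 pred=T actual=T -> ctr[1]=3
Ev 9: PC=1 idx=1 pred=T actual=N -> ctr[1]=2
Ev 10: PC=1 idx=1 pred=T actual=T -> ctr[1]=3
Ev 11: PC=1 idx=1 pred=T actual=T -> ctr[1]=3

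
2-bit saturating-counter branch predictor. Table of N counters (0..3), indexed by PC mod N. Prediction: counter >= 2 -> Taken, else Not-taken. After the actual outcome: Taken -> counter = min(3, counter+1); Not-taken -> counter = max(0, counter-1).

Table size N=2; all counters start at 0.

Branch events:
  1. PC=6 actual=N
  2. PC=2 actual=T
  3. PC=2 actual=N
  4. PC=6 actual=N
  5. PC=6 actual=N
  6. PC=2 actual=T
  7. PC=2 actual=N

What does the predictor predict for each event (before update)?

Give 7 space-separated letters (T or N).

Answer: N N N N N N N

Derivation:
Ev 1: PC=6 idx=0 pred=N actual=N -> ctr[0]=0
Ev 2: PC=2 idx=0 pred=N actual=T -> ctr[0]=1
Ev 3: PC=2 idx=0 pred=N actual=N -> ctr[0]=0
Ev 4: PC=6 idx=0 pred=N actual=N -> ctr[0]=0
Ev 5: PC=6 idx=0 pred=N actual=N -> ctr[0]=0
Ev 6: PC=2 idx=0 pred=N actual=T -> ctr[0]=1
Ev 7: PC=2 idx=0 pred=N actual=N -> ctr[0]=0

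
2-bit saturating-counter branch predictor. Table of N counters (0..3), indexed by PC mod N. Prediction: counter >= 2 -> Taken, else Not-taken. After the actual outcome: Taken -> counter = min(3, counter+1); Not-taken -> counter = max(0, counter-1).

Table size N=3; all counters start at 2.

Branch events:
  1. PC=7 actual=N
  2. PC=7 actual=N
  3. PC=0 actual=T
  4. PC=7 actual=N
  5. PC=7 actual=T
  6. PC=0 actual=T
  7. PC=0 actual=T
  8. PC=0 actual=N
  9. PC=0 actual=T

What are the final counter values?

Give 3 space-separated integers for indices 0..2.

Answer: 3 1 2

Derivation:
Ev 1: PC=7 idx=1 pred=T actual=N -> ctr[1]=1
Ev 2: PC=7 idx=1 pred=N actual=N -> ctr[1]=0
Ev 3: PC=0 idx=0 pred=T actual=T -> ctr[0]=3
Ev 4: PC=7 idx=1 pred=N actual=N -> ctr[1]=0
Ev 5: PC=7 idx=1 pred=N actual=T -> ctr[1]=1
Ev 6: PC=0 idx=0 pred=T actual=T -> ctr[0]=3
Ev 7: PC=0 idx=0 pred=T actual=T -> ctr[0]=3
Ev 8: PC=0 idx=0 pred=T actual=N -> ctr[0]=2
Ev 9: PC=0 idx=0 pred=T actual=T -> ctr[0]=3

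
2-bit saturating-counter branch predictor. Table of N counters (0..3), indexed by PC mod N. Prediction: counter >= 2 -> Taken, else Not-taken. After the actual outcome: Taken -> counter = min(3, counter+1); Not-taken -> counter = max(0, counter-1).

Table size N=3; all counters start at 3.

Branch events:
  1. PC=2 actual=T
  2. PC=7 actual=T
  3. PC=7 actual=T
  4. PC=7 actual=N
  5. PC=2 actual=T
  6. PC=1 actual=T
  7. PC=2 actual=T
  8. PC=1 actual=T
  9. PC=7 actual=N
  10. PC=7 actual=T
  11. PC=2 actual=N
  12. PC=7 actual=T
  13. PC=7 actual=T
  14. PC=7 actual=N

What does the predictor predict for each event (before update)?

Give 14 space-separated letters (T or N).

Answer: T T T T T T T T T T T T T T

Derivation:
Ev 1: PC=2 idx=2 pred=T actual=T -> ctr[2]=3
Ev 2: PC=7 idx=1 pred=T actual=T -> ctr[1]=3
Ev 3: PC=7 idx=1 pred=T actual=T -> ctr[1]=3
Ev 4: PC=7 idx=1 pred=T actual=N -> ctr[1]=2
Ev 5: PC=2 idx=2 pred=T actual=T -> ctr[2]=3
Ev 6: PC=1 idx=1 pred=T actual=T -> ctr[1]=3
Ev 7: PC=2 idx=2 pred=T actual=T -> ctr[2]=3
Ev 8: PC=1 idx=1 pred=T actual=T -> ctr[1]=3
Ev 9: PC=7 idx=1 pred=T actual=N -> ctr[1]=2
Ev 10: PC=7 idx=1 pred=T actual=T -> ctr[1]=3
Ev 11: PC=2 idx=2 pred=T actual=N -> ctr[2]=2
Ev 12: PC=7 idx=1 pred=T actual=T -> ctr[1]=3
Ev 13: PC=7 idx=1 pred=T actual=T -> ctr[1]=3
Ev 14: PC=7 idx=1 pred=T actual=N -> ctr[1]=2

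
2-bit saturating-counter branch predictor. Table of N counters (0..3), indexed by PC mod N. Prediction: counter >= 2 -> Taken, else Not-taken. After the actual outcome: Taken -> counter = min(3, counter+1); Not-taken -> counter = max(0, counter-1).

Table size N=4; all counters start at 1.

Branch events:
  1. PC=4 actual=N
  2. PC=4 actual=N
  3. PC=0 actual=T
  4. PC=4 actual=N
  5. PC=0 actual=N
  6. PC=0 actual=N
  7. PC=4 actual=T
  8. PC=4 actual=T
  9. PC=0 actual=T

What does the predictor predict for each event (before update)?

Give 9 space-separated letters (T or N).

Answer: N N N N N N N N T

Derivation:
Ev 1: PC=4 idx=0 pred=N actual=N -> ctr[0]=0
Ev 2: PC=4 idx=0 pred=N actual=N -> ctr[0]=0
Ev 3: PC=0 idx=0 pred=N actual=T -> ctr[0]=1
Ev 4: PC=4 idx=0 pred=N actual=N -> ctr[0]=0
Ev 5: PC=0 idx=0 pred=N actual=N -> ctr[0]=0
Ev 6: PC=0 idx=0 pred=N actual=N -> ctr[0]=0
Ev 7: PC=4 idx=0 pred=N actual=T -> ctr[0]=1
Ev 8: PC=4 idx=0 pred=N actual=T -> ctr[0]=2
Ev 9: PC=0 idx=0 pred=T actual=T -> ctr[0]=3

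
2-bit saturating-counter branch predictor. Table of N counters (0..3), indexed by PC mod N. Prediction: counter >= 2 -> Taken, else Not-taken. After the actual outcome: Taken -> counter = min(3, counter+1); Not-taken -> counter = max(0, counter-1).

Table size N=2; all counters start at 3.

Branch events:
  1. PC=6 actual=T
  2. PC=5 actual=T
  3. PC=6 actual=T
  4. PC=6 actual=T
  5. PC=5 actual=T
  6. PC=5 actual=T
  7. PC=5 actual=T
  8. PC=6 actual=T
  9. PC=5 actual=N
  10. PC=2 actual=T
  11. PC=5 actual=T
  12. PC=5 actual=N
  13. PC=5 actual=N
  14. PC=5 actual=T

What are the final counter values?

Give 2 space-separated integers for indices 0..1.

Ev 1: PC=6 idx=0 pred=T actual=T -> ctr[0]=3
Ev 2: PC=5 idx=1 pred=T actual=T -> ctr[1]=3
Ev 3: PC=6 idx=0 pred=T actual=T -> ctr[0]=3
Ev 4: PC=6 idx=0 pred=T actual=T -> ctr[0]=3
Ev 5: PC=5 idx=1 pred=T actual=T -> ctr[1]=3
Ev 6: PC=5 idx=1 pred=T actual=T -> ctr[1]=3
Ev 7: PC=5 idx=1 pred=T actual=T -> ctr[1]=3
Ev 8: PC=6 idx=0 pred=T actual=T -> ctr[0]=3
Ev 9: PC=5 idx=1 pred=T actual=N -> ctr[1]=2
Ev 10: PC=2 idx=0 pred=T actual=T -> ctr[0]=3
Ev 11: PC=5 idx=1 pred=T actual=T -> ctr[1]=3
Ev 12: PC=5 idx=1 pred=T actual=N -> ctr[1]=2
Ev 13: PC=5 idx=1 pred=T actual=N -> ctr[1]=1
Ev 14: PC=5 idx=1 pred=N actual=T -> ctr[1]=2

Answer: 3 2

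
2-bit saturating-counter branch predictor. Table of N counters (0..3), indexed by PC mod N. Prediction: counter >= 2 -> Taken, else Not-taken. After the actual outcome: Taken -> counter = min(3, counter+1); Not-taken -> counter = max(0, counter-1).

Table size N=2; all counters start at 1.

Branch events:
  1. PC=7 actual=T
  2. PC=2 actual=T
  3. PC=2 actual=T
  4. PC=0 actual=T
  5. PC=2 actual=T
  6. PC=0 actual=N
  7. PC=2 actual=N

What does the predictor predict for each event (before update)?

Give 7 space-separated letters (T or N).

Answer: N N T T T T T

Derivation:
Ev 1: PC=7 idx=1 pred=N actual=T -> ctr[1]=2
Ev 2: PC=2 idx=0 pred=N actual=T -> ctr[0]=2
Ev 3: PC=2 idx=0 pred=T actual=T -> ctr[0]=3
Ev 4: PC=0 idx=0 pred=T actual=T -> ctr[0]=3
Ev 5: PC=2 idx=0 pred=T actual=T -> ctr[0]=3
Ev 6: PC=0 idx=0 pred=T actual=N -> ctr[0]=2
Ev 7: PC=2 idx=0 pred=T actual=N -> ctr[0]=1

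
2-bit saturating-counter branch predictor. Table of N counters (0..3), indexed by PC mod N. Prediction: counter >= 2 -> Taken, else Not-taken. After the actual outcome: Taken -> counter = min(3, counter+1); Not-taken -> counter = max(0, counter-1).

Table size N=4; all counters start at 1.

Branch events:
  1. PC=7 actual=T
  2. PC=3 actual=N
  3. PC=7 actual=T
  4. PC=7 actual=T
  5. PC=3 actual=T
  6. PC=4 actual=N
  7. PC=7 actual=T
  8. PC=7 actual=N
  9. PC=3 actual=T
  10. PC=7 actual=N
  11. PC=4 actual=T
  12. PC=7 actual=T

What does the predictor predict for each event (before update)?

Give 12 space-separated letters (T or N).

Answer: N T N T T N T T T T N T

Derivation:
Ev 1: PC=7 idx=3 pred=N actual=T -> ctr[3]=2
Ev 2: PC=3 idx=3 pred=T actual=N -> ctr[3]=1
Ev 3: PC=7 idx=3 pred=N actual=T -> ctr[3]=2
Ev 4: PC=7 idx=3 pred=T actual=T -> ctr[3]=3
Ev 5: PC=3 idx=3 pred=T actual=T -> ctr[3]=3
Ev 6: PC=4 idx=0 pred=N actual=N -> ctr[0]=0
Ev 7: PC=7 idx=3 pred=T actual=T -> ctr[3]=3
Ev 8: PC=7 idx=3 pred=T actual=N -> ctr[3]=2
Ev 9: PC=3 idx=3 pred=T actual=T -> ctr[3]=3
Ev 10: PC=7 idx=3 pred=T actual=N -> ctr[3]=2
Ev 11: PC=4 idx=0 pred=N actual=T -> ctr[0]=1
Ev 12: PC=7 idx=3 pred=T actual=T -> ctr[3]=3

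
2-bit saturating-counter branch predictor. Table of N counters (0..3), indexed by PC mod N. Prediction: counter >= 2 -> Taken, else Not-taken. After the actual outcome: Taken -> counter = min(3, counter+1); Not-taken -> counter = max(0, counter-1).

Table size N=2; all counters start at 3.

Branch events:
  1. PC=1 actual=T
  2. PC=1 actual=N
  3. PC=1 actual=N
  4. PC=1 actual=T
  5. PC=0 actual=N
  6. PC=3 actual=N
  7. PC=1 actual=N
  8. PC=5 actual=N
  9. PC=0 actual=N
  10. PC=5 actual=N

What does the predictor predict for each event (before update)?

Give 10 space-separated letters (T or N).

Answer: T T T N T T N N T N

Derivation:
Ev 1: PC=1 idx=1 pred=T actual=T -> ctr[1]=3
Ev 2: PC=1 idx=1 pred=T actual=N -> ctr[1]=2
Ev 3: PC=1 idx=1 pred=T actual=N -> ctr[1]=1
Ev 4: PC=1 idx=1 pred=N actual=T -> ctr[1]=2
Ev 5: PC=0 idx=0 pred=T actual=N -> ctr[0]=2
Ev 6: PC=3 idx=1 pred=T actual=N -> ctr[1]=1
Ev 7: PC=1 idx=1 pred=N actual=N -> ctr[1]=0
Ev 8: PC=5 idx=1 pred=N actual=N -> ctr[1]=0
Ev 9: PC=0 idx=0 pred=T actual=N -> ctr[0]=1
Ev 10: PC=5 idx=1 pred=N actual=N -> ctr[1]=0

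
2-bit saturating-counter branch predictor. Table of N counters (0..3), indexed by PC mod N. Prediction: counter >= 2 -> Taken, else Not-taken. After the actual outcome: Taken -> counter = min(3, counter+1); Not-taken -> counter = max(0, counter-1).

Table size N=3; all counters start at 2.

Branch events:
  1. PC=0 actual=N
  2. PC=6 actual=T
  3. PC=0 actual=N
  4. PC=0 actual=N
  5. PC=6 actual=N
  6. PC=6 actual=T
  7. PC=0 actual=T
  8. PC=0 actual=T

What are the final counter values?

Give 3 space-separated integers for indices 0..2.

Ev 1: PC=0 idx=0 pred=T actual=N -> ctr[0]=1
Ev 2: PC=6 idx=0 pred=N actual=T -> ctr[0]=2
Ev 3: PC=0 idx=0 pred=T actual=N -> ctr[0]=1
Ev 4: PC=0 idx=0 pred=N actual=N -> ctr[0]=0
Ev 5: PC=6 idx=0 pred=N actual=N -> ctr[0]=0
Ev 6: PC=6 idx=0 pred=N actual=T -> ctr[0]=1
Ev 7: PC=0 idx=0 pred=N actual=T -> ctr[0]=2
Ev 8: PC=0 idx=0 pred=T actual=T -> ctr[0]=3

Answer: 3 2 2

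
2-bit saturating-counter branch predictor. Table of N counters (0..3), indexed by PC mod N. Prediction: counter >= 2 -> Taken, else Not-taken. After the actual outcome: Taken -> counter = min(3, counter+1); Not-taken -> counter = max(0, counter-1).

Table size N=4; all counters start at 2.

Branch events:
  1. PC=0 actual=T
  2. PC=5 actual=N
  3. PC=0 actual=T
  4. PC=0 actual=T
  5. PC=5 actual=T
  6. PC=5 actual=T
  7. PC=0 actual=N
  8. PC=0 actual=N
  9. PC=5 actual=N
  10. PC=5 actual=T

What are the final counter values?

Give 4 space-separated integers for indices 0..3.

Answer: 1 3 2 2

Derivation:
Ev 1: PC=0 idx=0 pred=T actual=T -> ctr[0]=3
Ev 2: PC=5 idx=1 pred=T actual=N -> ctr[1]=1
Ev 3: PC=0 idx=0 pred=T actual=T -> ctr[0]=3
Ev 4: PC=0 idx=0 pred=T actual=T -> ctr[0]=3
Ev 5: PC=5 idx=1 pred=N actual=T -> ctr[1]=2
Ev 6: PC=5 idx=1 pred=T actual=T -> ctr[1]=3
Ev 7: PC=0 idx=0 pred=T actual=N -> ctr[0]=2
Ev 8: PC=0 idx=0 pred=T actual=N -> ctr[0]=1
Ev 9: PC=5 idx=1 pred=T actual=N -> ctr[1]=2
Ev 10: PC=5 idx=1 pred=T actual=T -> ctr[1]=3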